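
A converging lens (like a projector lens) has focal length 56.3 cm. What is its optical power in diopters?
P = 1/f = 1.776 D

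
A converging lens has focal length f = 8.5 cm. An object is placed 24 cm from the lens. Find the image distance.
1/di = 1/f − 1/do → di = 13.16 cm (real image)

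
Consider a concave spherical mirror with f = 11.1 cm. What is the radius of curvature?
R = 2|f| = 22.2 cm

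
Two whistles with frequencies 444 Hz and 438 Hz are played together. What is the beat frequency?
6 Hz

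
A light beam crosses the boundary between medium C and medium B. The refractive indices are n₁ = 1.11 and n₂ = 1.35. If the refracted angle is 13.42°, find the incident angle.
sin θ₁ = (n₂/n₁)·sin θ₂ → θ₁ = 16.4°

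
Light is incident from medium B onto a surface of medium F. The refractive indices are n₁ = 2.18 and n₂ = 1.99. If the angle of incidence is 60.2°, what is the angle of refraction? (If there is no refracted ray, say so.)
sin θ₂ = (n₁/n₂)·sin θ₁ = 0.9506 → θ₂ = 71.92°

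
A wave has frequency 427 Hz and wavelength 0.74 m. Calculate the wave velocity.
v = fλ = 316 m/s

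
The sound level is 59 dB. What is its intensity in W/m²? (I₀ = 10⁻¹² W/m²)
I = I₀·10^(β/10) = 7.94 × 10⁻⁷ W/m²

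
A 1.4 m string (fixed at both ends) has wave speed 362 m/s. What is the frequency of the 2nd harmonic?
fₙ = nv/(2L) = 258.6 Hz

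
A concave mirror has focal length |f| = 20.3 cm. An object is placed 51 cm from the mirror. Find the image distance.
f = +20.3 cm (concave); 1/di = 1/f − 1/do → di = 33.72 cm (real image, in front of mirror)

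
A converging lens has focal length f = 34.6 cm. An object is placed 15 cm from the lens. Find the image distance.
1/di = 1/f − 1/do → di = -26.48 cm (virtual image)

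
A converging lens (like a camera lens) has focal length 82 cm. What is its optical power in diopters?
P = 1/f = 1.22 D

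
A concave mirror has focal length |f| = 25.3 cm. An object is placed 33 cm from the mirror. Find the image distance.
f = +25.3 cm (concave); 1/di = 1/f − 1/do → di = 108.4 cm (real image, in front of mirror)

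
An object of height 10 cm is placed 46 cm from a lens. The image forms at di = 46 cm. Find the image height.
hi = (-di/do) × ho = -10 cm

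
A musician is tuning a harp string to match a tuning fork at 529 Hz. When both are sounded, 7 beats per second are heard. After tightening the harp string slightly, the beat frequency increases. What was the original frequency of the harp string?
536 Hz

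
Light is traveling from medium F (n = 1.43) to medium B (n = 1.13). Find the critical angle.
θc = arcsin(n₂/n₁) = 52.21°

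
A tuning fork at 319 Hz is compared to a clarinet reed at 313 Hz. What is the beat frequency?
6 Hz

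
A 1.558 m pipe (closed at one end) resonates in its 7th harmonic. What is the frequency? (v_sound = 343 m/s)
fₙ = nv/(4L) = 385.3 Hz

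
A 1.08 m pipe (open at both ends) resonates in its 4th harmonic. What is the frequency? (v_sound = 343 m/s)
fₙ = nv/(2L) = 635.2 Hz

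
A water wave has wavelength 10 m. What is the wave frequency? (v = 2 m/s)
f = v/λ = 0.2 Hz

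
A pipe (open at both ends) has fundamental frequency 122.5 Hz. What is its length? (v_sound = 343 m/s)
L = v/(2f₁) = 1.4 m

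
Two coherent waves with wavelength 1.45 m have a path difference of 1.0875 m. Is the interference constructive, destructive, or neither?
neither (partial) — path difference = 0.75λ, neither a whole number of wavelengths nor an odd multiple of λ/2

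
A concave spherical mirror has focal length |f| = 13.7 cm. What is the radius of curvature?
R = 2|f| = 27.4 cm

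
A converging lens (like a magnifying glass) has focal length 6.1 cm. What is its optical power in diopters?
P = 1/f = 16.39 D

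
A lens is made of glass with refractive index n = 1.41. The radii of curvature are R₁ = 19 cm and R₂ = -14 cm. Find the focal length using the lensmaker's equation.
1/f = (n − 1)(1/R₁ − 1/R₂) → f = 19.66 cm (converging lens)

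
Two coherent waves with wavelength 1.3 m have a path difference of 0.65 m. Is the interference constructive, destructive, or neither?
destructive — path difference = 0.5λ, an odd multiple of λ/2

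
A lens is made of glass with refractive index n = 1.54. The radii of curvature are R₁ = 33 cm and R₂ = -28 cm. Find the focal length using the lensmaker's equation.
1/f = (n − 1)(1/R₁ − 1/R₂) → f = 28.05 cm (converging lens)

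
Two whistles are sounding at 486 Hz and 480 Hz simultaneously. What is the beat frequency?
6 Hz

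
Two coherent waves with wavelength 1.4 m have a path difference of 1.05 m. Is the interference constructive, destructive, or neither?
neither (partial) — path difference = 0.75λ, neither a whole number of wavelengths nor an odd multiple of λ/2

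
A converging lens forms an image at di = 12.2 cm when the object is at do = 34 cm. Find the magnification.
M = −di/do = -0.3588 (inverted image)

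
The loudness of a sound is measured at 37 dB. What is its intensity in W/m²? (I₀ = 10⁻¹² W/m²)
I = I₀·10^(β/10) = 5.01 × 10⁻⁹ W/m²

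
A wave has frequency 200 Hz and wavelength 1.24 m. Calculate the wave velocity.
v = fλ = 248 m/s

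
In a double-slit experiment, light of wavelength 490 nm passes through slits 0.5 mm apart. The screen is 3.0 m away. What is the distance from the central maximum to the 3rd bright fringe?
y = mλL/d = 8.82 mm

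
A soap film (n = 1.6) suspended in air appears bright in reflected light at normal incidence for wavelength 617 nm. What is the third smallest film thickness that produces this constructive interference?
2nt = (m − ½)λ with m = 3 → t = (m − ½)λ/(2n) = 482 nm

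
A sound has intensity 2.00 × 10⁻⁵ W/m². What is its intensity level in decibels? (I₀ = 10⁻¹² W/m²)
β = 10·log₁₀(I/I₀) = 73.01 dB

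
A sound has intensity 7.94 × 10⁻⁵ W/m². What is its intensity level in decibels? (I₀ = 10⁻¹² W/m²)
β = 10·log₁₀(I/I₀) = 79 dB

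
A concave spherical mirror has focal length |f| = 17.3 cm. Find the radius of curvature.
R = 2|f| = 34.6 cm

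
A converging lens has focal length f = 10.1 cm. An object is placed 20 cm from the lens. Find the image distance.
1/di = 1/f − 1/do → di = 20.4 cm (real image)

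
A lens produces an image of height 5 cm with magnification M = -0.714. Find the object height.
ho = |hi|/|M| = 7.003 cm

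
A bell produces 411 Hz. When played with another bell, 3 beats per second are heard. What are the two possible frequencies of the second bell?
f₂ = 411 ± 3 Hz → 414 Hz or 408 Hz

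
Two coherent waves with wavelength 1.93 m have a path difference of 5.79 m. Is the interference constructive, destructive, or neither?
constructive — path difference = 3λ, a whole number of wavelengths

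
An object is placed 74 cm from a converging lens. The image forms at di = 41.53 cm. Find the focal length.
1/f = 1/do + 1/di → f = 26.6 cm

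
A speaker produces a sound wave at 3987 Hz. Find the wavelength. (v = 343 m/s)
λ = v/f = 0.08603 m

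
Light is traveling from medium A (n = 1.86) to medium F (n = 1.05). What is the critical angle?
θc = arcsin(n₂/n₁) = 34.37°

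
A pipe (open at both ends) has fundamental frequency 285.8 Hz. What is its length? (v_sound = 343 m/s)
L = v/(2f₁) = 0.6001 m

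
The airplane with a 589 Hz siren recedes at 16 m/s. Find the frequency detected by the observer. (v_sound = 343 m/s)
f_obs = f·v/(v + v_s) = 562.7 Hz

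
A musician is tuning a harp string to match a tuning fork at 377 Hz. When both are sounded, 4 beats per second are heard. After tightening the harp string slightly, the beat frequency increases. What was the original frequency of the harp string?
381 Hz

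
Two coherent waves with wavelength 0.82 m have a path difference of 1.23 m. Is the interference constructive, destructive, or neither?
destructive — path difference = 1.5λ, an odd multiple of λ/2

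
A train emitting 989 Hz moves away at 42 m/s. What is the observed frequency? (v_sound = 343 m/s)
f_obs = f·v/(v + v_s) = 881.1 Hz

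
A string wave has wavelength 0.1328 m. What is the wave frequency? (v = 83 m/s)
f = v/λ = 625 Hz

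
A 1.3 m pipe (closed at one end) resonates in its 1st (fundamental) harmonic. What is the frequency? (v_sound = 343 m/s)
fₙ = nv/(4L) = 65.96 Hz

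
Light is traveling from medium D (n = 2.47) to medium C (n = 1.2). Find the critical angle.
θc = arcsin(n₂/n₁) = 29.07°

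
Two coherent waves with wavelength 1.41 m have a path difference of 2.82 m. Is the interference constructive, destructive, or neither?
constructive — path difference = 2λ, a whole number of wavelengths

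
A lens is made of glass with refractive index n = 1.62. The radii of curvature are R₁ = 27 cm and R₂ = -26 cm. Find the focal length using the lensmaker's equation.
1/f = (n − 1)(1/R₁ − 1/R₂) → f = 21.36 cm (converging lens)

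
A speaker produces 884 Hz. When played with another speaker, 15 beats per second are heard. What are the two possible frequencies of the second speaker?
f₂ = 884 ± 15 Hz → 899 Hz or 869 Hz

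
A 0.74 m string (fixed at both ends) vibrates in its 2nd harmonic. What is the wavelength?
λₙ = 2L/n = 0.74 m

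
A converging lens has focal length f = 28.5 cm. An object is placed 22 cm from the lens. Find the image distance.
1/di = 1/f − 1/do → di = -96.46 cm (virtual image)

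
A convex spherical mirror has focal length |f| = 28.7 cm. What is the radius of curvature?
R = 2|f| = 57.4 cm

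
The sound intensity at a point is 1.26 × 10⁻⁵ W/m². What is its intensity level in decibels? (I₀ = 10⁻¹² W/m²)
β = 10·log₁₀(I/I₀) = 71 dB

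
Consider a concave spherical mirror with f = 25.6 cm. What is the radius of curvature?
R = 2|f| = 51.2 cm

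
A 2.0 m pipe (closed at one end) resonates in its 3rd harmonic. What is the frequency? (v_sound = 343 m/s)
fₙ = nv/(4L) = 128.6 Hz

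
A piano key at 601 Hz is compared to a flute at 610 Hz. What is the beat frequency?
9 Hz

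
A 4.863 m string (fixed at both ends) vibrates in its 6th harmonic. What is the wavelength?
λₙ = 2L/n = 1.621 m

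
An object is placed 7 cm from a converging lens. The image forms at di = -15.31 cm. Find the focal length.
1/f = 1/do + 1/di → f = 12.9 cm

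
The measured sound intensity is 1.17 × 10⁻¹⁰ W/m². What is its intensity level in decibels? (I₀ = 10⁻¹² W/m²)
β = 10·log₁₀(I/I₀) = 20.68 dB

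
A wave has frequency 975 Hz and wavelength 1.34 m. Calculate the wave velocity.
v = fλ = 1306 m/s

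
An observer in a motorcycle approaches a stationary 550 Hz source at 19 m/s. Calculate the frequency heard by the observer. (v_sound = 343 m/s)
f_obs = f·(v + v_o)/v = 580.5 Hz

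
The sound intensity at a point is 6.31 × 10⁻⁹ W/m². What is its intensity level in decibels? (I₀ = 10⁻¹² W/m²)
β = 10·log₁₀(I/I₀) = 38 dB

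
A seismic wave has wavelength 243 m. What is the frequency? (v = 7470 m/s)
f = v/λ = 30.74 Hz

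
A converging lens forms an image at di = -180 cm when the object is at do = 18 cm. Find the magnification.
M = −di/do = 10 (upright image)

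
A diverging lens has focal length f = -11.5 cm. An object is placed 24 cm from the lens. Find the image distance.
1/di = 1/f − 1/do → di = -7.775 cm (virtual image)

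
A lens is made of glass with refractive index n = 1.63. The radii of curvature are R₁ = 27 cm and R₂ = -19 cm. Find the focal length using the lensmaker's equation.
1/f = (n − 1)(1/R₁ − 1/R₂) → f = 17.7 cm (converging lens)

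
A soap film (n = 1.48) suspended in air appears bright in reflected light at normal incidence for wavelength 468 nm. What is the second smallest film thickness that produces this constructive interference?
2nt = (m − ½)λ with m = 2 → t = (m − ½)λ/(2n) = 237.2 nm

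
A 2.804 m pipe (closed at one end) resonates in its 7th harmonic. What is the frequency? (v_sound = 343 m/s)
fₙ = nv/(4L) = 214.1 Hz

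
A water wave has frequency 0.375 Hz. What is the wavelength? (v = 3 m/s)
λ = v/f = 8 m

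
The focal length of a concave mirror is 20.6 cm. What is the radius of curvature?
R = 2|f| = 41.2 cm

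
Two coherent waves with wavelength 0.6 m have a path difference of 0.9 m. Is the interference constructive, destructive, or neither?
destructive — path difference = 1.5λ, an odd multiple of λ/2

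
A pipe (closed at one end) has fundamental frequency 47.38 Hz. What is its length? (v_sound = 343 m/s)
L = v/(4f₁) = 1.81 m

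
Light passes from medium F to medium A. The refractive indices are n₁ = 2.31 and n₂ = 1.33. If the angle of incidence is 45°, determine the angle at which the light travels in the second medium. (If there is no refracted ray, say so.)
sin θ₂ = (n₁/n₂)·sin θ₁ = 1.228 > 1, so there is no refracted ray — the light undergoes total internal reflection.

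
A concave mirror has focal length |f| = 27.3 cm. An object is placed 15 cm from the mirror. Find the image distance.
f = +27.3 cm (concave); 1/di = 1/f − 1/do → di = -33.29 cm (virtual image, behind mirror)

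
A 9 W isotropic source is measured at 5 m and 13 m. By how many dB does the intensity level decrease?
Δβ = 20·log₁₀(r₂/r₁) = 8.299 dB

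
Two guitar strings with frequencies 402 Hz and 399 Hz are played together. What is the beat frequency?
3 Hz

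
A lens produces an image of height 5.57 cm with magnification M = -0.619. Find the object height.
ho = |hi|/|M| = 8.998 cm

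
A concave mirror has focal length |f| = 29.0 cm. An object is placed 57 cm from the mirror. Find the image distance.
f = +29.0 cm (concave); 1/di = 1/f − 1/do → di = 59.04 cm (real image, in front of mirror)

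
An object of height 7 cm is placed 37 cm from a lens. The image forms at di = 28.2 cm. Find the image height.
hi = (-di/do) × ho = -5.335 cm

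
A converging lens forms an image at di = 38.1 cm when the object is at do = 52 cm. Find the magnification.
M = −di/do = -0.7327 (inverted image)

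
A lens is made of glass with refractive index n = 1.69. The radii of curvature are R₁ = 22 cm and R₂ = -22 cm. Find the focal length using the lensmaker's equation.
1/f = (n − 1)(1/R₁ − 1/R₂) → f = 15.94 cm (converging lens)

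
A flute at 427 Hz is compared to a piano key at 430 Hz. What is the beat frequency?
3 Hz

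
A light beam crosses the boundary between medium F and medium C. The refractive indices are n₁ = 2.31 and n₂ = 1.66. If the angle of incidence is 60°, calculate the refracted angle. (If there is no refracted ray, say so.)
sin θ₂ = (n₁/n₂)·sin θ₁ = 1.205 > 1, so there is no refracted ray — the light undergoes total internal reflection.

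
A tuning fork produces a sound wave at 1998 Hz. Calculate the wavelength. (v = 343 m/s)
λ = v/f = 0.1717 m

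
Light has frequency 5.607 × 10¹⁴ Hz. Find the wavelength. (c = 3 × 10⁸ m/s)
λ = c/f = 535 nm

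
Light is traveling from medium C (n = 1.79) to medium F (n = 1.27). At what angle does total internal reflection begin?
θc = arcsin(n₂/n₁) = 45.19°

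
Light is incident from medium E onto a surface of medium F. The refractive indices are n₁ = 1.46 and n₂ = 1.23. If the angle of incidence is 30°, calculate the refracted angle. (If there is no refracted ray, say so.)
sin θ₂ = (n₁/n₂)·sin θ₁ = 0.5935 → θ₂ = 36.41°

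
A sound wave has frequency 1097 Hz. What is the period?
T = 1/f = 9.116 × 10⁻⁴ s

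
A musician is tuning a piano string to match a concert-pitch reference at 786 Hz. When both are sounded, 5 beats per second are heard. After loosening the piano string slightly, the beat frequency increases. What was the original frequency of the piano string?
781 Hz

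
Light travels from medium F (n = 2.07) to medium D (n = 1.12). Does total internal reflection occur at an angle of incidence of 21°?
θc = arcsin(n₂/n₁) = 32.76°; 21° < θc, so no — the ray refracts.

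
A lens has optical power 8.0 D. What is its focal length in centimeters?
f = 1/P = 12.5 cm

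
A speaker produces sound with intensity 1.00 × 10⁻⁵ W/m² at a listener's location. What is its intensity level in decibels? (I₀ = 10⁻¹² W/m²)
β = 10·log₁₀(I/I₀) = 70 dB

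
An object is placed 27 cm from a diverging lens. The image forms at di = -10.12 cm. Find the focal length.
1/f = 1/do + 1/di → f = -16.19 cm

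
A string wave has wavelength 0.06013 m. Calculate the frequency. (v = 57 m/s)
f = v/λ = 947.9 Hz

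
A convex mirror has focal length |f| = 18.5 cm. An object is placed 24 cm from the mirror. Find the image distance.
f = −18.5 cm (convex); 1/di = 1/f − 1/do → di = -10.45 cm (virtual image, behind mirror)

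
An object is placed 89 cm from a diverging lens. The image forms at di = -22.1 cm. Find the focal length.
1/f = 1/do + 1/di → f = -29.4 cm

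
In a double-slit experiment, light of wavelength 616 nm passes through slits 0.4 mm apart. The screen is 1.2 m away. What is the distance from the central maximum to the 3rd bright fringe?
y = mλL/d = 5.544 mm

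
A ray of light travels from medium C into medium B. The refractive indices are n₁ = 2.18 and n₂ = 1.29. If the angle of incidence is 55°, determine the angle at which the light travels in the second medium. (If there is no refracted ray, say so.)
sin θ₂ = (n₁/n₂)·sin θ₁ = 1.384 > 1, so there is no refracted ray — the light undergoes total internal reflection.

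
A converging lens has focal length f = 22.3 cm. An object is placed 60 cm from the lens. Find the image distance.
1/di = 1/f − 1/do → di = 35.49 cm (real image)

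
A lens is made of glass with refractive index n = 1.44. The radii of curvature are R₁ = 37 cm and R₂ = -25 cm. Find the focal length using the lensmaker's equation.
1/f = (n − 1)(1/R₁ − 1/R₂) → f = 33.91 cm (converging lens)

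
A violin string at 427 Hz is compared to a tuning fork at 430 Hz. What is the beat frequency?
3 Hz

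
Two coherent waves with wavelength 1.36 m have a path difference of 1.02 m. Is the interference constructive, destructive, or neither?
neither (partial) — path difference = 0.75λ, neither a whole number of wavelengths nor an odd multiple of λ/2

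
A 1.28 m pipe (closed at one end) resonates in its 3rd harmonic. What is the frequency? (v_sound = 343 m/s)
fₙ = nv/(4L) = 201 Hz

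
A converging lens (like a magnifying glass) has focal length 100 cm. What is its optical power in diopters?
P = 1/f = 1 D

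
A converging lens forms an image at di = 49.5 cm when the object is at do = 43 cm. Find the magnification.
M = −di/do = -1.151 (inverted image)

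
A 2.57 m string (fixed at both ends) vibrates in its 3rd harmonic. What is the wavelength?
λₙ = 2L/n = 1.713 m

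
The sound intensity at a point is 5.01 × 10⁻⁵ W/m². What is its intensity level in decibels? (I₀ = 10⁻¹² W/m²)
β = 10·log₁₀(I/I₀) = 77 dB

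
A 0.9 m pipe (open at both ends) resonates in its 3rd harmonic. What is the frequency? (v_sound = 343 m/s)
fₙ = nv/(2L) = 571.7 Hz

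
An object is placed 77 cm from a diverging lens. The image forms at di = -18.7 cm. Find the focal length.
1/f = 1/do + 1/di → f = -24.7 cm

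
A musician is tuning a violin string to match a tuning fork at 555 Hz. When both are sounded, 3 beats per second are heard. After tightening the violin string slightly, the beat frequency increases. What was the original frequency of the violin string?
558 Hz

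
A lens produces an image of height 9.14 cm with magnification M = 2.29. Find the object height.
ho = |hi|/|M| = 3.991 cm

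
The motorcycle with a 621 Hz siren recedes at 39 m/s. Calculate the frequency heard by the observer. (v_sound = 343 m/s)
f_obs = f·v/(v + v_s) = 557.6 Hz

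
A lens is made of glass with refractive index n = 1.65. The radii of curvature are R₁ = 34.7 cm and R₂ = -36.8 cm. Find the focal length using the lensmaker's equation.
1/f = (n − 1)(1/R₁ − 1/R₂) → f = 27.48 cm (converging lens)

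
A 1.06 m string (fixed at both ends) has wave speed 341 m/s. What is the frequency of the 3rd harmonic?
fₙ = nv/(2L) = 482.5 Hz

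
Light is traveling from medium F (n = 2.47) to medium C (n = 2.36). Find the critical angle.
θc = arcsin(n₂/n₁) = 72.84°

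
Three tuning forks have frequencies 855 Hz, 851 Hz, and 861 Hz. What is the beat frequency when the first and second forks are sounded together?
4 Hz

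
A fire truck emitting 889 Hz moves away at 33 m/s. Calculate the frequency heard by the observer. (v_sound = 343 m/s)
f_obs = f·v/(v + v_s) = 811 Hz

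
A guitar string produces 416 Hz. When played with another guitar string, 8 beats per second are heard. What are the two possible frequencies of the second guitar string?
f₂ = 416 ± 8 Hz → 424 Hz or 408 Hz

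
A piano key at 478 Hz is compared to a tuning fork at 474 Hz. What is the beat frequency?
4 Hz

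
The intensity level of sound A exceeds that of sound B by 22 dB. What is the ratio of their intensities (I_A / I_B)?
I_A/I_B = 10^(Δβ/10) = 158.5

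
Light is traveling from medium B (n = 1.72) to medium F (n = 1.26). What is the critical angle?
θc = arcsin(n₂/n₁) = 47.1°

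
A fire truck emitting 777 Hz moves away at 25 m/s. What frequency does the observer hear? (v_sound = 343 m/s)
f_obs = f·v/(v + v_s) = 724.2 Hz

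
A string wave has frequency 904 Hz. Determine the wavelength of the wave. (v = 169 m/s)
λ = v/f = 0.1869 m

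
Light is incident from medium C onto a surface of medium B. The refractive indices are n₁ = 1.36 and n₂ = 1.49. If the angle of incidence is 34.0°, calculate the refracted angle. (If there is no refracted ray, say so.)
sin θ₂ = (n₁/n₂)·sin θ₁ = 0.5104 → θ₂ = 30.69°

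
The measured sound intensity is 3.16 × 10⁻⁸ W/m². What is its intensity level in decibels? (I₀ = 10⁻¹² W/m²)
β = 10·log₁₀(I/I₀) = 45 dB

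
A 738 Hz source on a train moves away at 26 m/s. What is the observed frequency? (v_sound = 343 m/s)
f_obs = f·v/(v + v_s) = 686 Hz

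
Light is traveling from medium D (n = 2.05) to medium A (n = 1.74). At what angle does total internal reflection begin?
θc = arcsin(n₂/n₁) = 58.08°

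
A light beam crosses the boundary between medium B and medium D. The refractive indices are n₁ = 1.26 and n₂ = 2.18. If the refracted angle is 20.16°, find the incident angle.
sin θ₁ = (n₂/n₁)·sin θ₂ → θ₁ = 36.6°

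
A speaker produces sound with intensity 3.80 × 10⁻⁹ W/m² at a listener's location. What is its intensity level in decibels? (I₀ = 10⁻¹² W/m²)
β = 10·log₁₀(I/I₀) = 35.8 dB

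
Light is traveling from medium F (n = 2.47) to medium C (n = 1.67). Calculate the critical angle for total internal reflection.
θc = arcsin(n₂/n₁) = 42.54°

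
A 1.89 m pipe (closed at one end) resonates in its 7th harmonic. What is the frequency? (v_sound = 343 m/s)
fₙ = nv/(4L) = 317.6 Hz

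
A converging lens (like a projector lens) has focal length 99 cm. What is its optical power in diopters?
P = 1/f = 1.01 D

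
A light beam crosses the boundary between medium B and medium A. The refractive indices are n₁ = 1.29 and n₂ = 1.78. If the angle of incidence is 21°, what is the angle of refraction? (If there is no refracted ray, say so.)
sin θ₂ = (n₁/n₂)·sin θ₁ = 0.2597 → θ₂ = 15.05°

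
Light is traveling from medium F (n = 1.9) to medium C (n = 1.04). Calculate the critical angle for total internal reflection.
θc = arcsin(n₂/n₁) = 33.19°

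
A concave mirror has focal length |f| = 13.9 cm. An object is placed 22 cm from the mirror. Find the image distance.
f = +13.9 cm (concave); 1/di = 1/f − 1/do → di = 37.75 cm (real image, in front of mirror)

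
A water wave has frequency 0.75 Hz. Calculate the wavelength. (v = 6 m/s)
λ = v/f = 8 m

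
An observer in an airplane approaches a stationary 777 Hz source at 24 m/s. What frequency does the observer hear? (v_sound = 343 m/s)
f_obs = f·(v + v_o)/v = 831.4 Hz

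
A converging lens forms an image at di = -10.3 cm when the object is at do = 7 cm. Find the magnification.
M = −di/do = 1.471 (upright image)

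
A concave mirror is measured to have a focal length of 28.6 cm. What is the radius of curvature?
R = 2|f| = 57.2 cm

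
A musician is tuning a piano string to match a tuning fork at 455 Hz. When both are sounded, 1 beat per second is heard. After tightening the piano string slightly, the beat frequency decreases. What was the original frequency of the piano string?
454 Hz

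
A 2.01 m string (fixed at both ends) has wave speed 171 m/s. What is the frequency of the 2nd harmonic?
fₙ = nv/(2L) = 85.07 Hz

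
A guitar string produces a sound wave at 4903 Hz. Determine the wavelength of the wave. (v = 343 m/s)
λ = v/f = 0.06996 m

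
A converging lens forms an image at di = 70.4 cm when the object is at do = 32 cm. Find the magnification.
M = −di/do = -2.2 (inverted image)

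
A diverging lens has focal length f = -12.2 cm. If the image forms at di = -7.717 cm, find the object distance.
1/do = 1/f − 1/di → do = 21 cm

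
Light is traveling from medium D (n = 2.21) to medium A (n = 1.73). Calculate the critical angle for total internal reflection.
θc = arcsin(n₂/n₁) = 51.52°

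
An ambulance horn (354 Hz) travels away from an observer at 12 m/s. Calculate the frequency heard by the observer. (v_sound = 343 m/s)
f_obs = f·v/(v + v_s) = 342 Hz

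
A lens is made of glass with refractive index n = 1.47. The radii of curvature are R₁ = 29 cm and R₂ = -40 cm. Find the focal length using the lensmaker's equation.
1/f = (n − 1)(1/R₁ − 1/R₂) → f = 35.77 cm (converging lens)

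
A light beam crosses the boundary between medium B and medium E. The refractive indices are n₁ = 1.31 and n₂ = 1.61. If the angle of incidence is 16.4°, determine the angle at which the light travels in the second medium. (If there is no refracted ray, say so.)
sin θ₂ = (n₁/n₂)·sin θ₁ = 0.2297 → θ₂ = 13.28°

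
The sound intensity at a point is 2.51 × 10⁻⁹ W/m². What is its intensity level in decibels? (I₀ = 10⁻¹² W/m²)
β = 10·log₁₀(I/I₀) = 34 dB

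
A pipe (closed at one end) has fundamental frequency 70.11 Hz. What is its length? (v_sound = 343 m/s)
L = v/(4f₁) = 1.223 m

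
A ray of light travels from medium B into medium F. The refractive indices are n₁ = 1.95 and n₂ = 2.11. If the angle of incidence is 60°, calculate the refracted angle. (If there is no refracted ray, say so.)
sin θ₂ = (n₁/n₂)·sin θ₁ = 0.8004 → θ₂ = 53.16°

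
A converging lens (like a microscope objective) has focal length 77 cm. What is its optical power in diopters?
P = 1/f = 1.299 D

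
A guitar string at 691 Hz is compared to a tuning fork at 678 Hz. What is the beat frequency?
13 Hz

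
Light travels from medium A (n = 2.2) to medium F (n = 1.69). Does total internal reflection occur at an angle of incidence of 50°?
θc = arcsin(n₂/n₁) = 50.19°; 50° < θc, so no — the ray refracts.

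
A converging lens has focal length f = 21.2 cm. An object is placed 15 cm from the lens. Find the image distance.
1/di = 1/f − 1/do → di = -51.29 cm (virtual image)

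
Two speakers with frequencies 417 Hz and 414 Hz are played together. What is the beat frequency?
3 Hz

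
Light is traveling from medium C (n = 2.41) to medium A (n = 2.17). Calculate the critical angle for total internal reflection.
θc = arcsin(n₂/n₁) = 64.21°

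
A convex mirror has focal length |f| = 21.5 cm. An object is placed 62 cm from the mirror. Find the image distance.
f = −21.5 cm (convex); 1/di = 1/f − 1/do → di = -15.96 cm (virtual image, behind mirror)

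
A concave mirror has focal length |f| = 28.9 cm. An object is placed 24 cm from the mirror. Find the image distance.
f = +28.9 cm (concave); 1/di = 1/f − 1/do → di = -141.6 cm (virtual image, behind mirror)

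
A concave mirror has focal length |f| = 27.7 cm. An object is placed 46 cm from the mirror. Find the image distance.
f = +27.7 cm (concave); 1/di = 1/f − 1/do → di = 69.63 cm (real image, in front of mirror)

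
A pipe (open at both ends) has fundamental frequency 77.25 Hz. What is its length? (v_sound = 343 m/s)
L = v/(2f₁) = 2.22 m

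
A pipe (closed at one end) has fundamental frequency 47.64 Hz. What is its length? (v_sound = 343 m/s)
L = v/(4f₁) = 1.8 m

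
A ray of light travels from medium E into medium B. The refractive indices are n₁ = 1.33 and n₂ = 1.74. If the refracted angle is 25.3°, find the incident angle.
sin θ₁ = (n₂/n₁)·sin θ₂ → θ₁ = 33.99°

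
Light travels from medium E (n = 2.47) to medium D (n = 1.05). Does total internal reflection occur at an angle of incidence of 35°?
θc = arcsin(n₂/n₁) = 25.16°; 35° > θc, so yes — total internal reflection.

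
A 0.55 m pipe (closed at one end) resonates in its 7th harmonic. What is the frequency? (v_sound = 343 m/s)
fₙ = nv/(4L) = 1091 Hz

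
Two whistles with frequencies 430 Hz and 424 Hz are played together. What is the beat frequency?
6 Hz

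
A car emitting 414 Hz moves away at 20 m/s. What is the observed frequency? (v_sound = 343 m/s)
f_obs = f·v/(v + v_s) = 391.2 Hz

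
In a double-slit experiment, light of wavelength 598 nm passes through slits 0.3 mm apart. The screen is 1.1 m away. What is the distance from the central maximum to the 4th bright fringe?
y = mλL/d = 8.771 mm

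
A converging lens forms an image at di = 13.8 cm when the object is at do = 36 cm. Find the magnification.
M = −di/do = -0.3833 (inverted image)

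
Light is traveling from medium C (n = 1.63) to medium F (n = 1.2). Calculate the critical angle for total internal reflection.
θc = arcsin(n₂/n₁) = 47.41°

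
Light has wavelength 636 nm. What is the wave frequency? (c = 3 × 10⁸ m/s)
f = c/λ = 4.717 × 10¹⁴ Hz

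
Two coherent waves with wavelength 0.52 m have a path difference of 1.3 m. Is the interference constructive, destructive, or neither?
destructive — path difference = 2.5λ, an odd multiple of λ/2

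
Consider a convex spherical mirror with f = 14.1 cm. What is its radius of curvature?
R = 2|f| = 28.2 cm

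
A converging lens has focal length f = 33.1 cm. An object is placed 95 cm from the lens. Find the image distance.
1/di = 1/f − 1/do → di = 50.8 cm (real image)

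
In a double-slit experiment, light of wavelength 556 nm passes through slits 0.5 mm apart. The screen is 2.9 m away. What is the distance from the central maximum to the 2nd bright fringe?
y = mλL/d = 6.45 mm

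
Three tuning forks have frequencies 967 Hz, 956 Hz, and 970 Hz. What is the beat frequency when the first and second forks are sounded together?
11 Hz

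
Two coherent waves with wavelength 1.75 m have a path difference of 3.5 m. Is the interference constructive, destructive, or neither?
constructive — path difference = 2λ, a whole number of wavelengths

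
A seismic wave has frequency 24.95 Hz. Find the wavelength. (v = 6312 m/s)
λ = v/f = 253 m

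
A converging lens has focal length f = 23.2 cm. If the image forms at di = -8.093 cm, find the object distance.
1/do = 1/f − 1/di → do = 6 cm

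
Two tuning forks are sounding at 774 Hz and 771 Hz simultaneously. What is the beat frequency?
3 Hz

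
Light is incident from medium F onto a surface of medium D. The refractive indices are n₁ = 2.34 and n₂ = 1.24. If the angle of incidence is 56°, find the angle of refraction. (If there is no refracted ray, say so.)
sin θ₂ = (n₁/n₂)·sin θ₁ = 1.564 > 1, so there is no refracted ray — the light undergoes total internal reflection.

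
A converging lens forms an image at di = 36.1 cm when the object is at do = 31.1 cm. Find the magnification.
M = −di/do = -1.161 (inverted image)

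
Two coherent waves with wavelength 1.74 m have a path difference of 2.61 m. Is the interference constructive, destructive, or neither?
destructive — path difference = 1.5λ, an odd multiple of λ/2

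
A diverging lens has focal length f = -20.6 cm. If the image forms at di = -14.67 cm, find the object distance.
1/do = 1/f − 1/di → do = 50.96 cm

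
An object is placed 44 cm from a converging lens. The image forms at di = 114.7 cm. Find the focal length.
1/f = 1/do + 1/di → f = 31.8 cm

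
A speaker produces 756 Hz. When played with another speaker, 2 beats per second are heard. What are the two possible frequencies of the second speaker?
f₂ = 756 ± 2 Hz → 758 Hz or 754 Hz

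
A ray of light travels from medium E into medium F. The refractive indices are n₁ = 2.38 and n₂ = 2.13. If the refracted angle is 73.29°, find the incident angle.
sin θ₁ = (n₂/n₁)·sin θ₂ → θ₁ = 59°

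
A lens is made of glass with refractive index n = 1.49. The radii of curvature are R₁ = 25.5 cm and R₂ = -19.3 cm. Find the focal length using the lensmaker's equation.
1/f = (n − 1)(1/R₁ − 1/R₂) → f = 22.42 cm (converging lens)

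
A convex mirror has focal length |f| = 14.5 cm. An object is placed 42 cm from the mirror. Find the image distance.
f = −14.5 cm (convex); 1/di = 1/f − 1/do → di = -10.78 cm (virtual image, behind mirror)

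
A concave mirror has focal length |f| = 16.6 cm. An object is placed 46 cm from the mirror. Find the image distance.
f = +16.6 cm (concave); 1/di = 1/f − 1/do → di = 25.97 cm (real image, in front of mirror)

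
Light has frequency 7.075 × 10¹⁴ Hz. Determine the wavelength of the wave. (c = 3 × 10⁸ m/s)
λ = c/f = 424 nm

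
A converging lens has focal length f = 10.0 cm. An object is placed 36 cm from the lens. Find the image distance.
1/di = 1/f − 1/do → di = 13.85 cm (real image)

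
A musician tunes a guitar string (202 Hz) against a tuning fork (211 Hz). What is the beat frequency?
9 Hz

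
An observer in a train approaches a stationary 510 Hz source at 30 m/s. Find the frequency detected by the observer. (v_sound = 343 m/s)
f_obs = f·(v + v_o)/v = 554.6 Hz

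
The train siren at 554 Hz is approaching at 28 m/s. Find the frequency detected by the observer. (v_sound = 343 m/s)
f_obs = f·v/(v − v_s) = 603.2 Hz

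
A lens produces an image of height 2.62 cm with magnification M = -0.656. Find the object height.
ho = |hi|/|M| = 3.994 cm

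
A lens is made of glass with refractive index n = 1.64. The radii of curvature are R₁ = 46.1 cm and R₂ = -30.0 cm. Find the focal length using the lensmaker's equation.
1/f = (n − 1)(1/R₁ − 1/R₂) → f = 28.4 cm (converging lens)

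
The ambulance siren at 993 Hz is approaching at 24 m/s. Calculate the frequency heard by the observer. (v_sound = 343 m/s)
f_obs = f·v/(v − v_s) = 1068 Hz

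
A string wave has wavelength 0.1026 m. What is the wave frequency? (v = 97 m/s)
f = v/λ = 945.4 Hz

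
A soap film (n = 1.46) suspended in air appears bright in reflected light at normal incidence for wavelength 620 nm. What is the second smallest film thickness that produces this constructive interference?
2nt = (m − ½)λ with m = 2 → t = (m − ½)λ/(2n) = 318.5 nm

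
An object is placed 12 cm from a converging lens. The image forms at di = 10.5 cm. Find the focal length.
1/f = 1/do + 1/di → f = 5.6 cm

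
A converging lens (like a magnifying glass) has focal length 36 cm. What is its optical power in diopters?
P = 1/f = 2.778 D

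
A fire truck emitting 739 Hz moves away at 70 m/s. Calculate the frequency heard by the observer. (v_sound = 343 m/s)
f_obs = f·v/(v + v_s) = 613.7 Hz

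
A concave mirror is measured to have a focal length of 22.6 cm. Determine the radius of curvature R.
R = 2|f| = 45.2 cm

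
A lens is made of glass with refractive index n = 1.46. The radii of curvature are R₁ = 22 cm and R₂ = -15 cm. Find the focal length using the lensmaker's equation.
1/f = (n − 1)(1/R₁ − 1/R₂) → f = 19.39 cm (converging lens)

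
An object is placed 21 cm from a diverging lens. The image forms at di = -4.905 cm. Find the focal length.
1/f = 1/do + 1/di → f = -6.4 cm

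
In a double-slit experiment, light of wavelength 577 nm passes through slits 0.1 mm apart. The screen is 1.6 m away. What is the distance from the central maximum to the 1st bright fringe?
y = mλL/d = 9.232 mm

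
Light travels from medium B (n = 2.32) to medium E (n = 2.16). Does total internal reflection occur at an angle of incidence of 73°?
θc = arcsin(n₂/n₁) = 68.6°; 73° > θc, so yes — total internal reflection.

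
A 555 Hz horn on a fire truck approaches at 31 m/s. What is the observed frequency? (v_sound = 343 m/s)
f_obs = f·v/(v − v_s) = 610.1 Hz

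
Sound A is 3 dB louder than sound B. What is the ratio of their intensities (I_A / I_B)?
I_A/I_B = 10^(Δβ/10) = 1.995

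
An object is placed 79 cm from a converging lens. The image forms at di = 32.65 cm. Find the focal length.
1/f = 1/do + 1/di → f = 23.1 cm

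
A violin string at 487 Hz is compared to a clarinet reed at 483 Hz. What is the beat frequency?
4 Hz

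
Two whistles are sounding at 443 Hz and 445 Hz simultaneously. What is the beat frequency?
2 Hz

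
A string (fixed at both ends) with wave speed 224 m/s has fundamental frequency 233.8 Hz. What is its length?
L = v/(2f₁) = 0.479 m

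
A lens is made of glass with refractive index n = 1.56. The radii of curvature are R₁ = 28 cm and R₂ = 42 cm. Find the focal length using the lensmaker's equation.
1/f = (n − 1)(1/R₁ − 1/R₂) → f = 150 cm (converging lens)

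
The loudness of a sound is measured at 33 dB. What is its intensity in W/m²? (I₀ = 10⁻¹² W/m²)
I = I₀·10^(β/10) = 2.00 × 10⁻⁹ W/m²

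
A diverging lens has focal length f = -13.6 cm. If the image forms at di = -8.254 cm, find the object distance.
1/do = 1/f − 1/di → do = 21 cm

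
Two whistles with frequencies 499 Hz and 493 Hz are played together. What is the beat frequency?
6 Hz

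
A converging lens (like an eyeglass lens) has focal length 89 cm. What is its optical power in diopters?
P = 1/f = 1.124 D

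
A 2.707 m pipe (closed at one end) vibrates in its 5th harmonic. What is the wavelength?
λₙ = 4L/n = 2.166 m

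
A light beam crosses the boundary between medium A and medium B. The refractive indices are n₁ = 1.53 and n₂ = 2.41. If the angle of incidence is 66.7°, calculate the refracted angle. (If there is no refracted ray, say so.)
sin θ₂ = (n₁/n₂)·sin θ₁ = 0.5831 → θ₂ = 35.67°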